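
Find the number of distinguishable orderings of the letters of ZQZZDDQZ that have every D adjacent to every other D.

Treat the 2 copies of D as a single block. The multiset to arrange is then {DD, Q, Q, Z, Z, Z, Z}, 7 items in all.
That gives (7)!/(4!·2!) = 105 arrangements.

105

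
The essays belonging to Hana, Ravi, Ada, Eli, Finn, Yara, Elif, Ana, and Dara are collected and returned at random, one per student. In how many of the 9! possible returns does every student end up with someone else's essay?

Let Aᵢ be the assignments in which student i gets their own essay. We want the size of the complement of A₁∪…∪A_9.
By inclusion–exclusion this is Σ_{j=0}^{9} (−1)^j C(9,j)·(9−j)!.
Computing: 362880 − 362880 + 181440 − 60480 + 15120 − 3024 + 504 − 72 + 9 − 1 = 133496.

133496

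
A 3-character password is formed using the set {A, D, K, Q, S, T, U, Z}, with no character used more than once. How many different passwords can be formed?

336

With no repetition, fill the 3 characters in order: 8 choices, then 7, down to 6.
8 × 7 × 6 = 336.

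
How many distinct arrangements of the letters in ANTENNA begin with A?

Fix A in the first position and arrange the remaining 6 letters.
Those 6 letters have N appearing 3 times, giving (6)!/(3!) = 120.

120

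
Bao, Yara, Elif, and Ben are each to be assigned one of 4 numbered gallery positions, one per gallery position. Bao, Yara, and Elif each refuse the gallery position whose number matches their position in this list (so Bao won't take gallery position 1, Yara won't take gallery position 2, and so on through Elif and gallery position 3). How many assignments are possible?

11

Let Aᵢ (for i ∈ {1, 2, 3}) be the placements that put person i in their forbidden gallery position. Any j of these fix j positions, leaving (4−j)! ways to fill the rest, and there are C(3,j) ways to pick which j.
By inclusion–exclusion, the number of valid placements is Σ_{j=0}^{3} (−1)^j C(3,j)·(4−j)!.
Computing: 24 − 18 + 6 − 1 = 11.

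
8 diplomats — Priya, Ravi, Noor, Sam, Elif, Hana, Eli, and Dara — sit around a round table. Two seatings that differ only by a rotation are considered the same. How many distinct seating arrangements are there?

5040

Seat Priya anywhere (absorbing the rotational symmetry), then permute the other 7: (7)! = 5040.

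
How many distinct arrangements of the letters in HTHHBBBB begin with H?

Fix H in the first position and arrange the remaining 7 letters.
Those 7 letters have B appearing 4 times and H appearing twice, giving (7)!/(4!·2!) = 105.

105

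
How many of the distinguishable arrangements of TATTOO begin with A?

10

Fix A in the first position and arrange the remaining 5 letters.
Those 5 letters have O appearing twice and T appearing 3 times, giving (5)!/(3!·2!) = 10.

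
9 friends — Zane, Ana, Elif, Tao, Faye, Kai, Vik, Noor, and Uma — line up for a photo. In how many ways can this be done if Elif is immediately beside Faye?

80640

Place the 7 others and the Elif-Faye pair as 8 objects in a line; the pair has 2 internal arrangements.
So the count is 2·(8)! = 80640.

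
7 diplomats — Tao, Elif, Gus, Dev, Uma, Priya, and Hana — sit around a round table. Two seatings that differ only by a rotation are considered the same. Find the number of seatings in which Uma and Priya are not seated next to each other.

All circular seatings of 7 people number (6)! = 720.
Seatings with Uma beside Priya: treat them as a block with 2 internal orders, giving 2 × (5)! = 240.
Subtracting, 720 − 240 = 480.

480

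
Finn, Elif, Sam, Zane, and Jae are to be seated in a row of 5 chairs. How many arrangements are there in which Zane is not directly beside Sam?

72

Of the 5! = 120 arrangements, those with Zane and Sam adjacent number 2 × 4! = 48 (treat the pair as a block with 2 internal orders).
Complementary counting: 120 − 48 = 72.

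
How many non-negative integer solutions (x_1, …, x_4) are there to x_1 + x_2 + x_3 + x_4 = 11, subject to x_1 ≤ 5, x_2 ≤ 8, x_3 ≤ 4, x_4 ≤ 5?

Without the upper bounds there are C(14,3) = 364 ways to split 11 among 4 variables.
Subtract solutions that violate a single cap (substitute x_i' = x_i − (cap_i+1)): x_1 ≥ 6 gives C(8,3) = 56; x_2 ≥ 9 gives C(5,3) = 10; x_3 ≥ 5 gives C(9,3) = 84; x_4 ≥ 6 gives C(8,3) = 56. Together 206.
Add back pairs where two caps are both exceeded: 0 + 1 + 0 + 0 + 0 + 1 = 2.
By inclusion–exclusion the count is 364 − 206 + 2 = 160.

160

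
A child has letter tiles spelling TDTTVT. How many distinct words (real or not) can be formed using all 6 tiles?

TDTTVT has 6 letters with T appearing 4 times.
The number of distinct arrangements is 6!/(4!) = 720/24 = 30.

30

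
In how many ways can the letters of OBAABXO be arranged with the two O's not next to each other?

450

Total arrangements of OBAABXO: 7!/(2!·2!·2!) = 630.
Arrangements with the O's together: treat OO as one letter, giving (6)!/(2!·2!) = 180.
Subtracting, 630 − 180 = 450 arrangements keep the O's apart.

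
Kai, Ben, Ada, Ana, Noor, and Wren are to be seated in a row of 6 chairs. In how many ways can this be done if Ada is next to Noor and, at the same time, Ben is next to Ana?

96

Treat {Ada,Noor} as one block (2 orders) and {Ben,Ana} as another (2 orders).
That leaves 4 units to arrange: 2 × 2 × 4! = 4 × 24 = 96.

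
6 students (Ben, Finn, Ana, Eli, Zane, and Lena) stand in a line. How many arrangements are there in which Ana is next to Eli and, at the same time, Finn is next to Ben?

Treat {Ana,Eli} as one block (2 orders) and {Finn,Ben} as another (2 orders).
That leaves 4 units to arrange: 2 × 2 × 4! = 4 × 24 = 96.

96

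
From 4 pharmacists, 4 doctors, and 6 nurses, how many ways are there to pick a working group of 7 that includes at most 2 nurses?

1016

Split by how many nurses are chosen (0 through 2).
Sum: C(6,0)·C(8,7) + C(6,1)·C(8,6) + C(6,2)·C(8,5) = 8 + 168 + 840 = 1016.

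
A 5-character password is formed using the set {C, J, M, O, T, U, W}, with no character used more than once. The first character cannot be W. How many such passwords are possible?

The first character has 7−1 = 6 choices (anything except W).
The remaining 4 characters are filled from the other 6 symbols without repetition: 6 × 5 × 4 × 3 = 360.
Total: 6 × 360 = 2160.

2160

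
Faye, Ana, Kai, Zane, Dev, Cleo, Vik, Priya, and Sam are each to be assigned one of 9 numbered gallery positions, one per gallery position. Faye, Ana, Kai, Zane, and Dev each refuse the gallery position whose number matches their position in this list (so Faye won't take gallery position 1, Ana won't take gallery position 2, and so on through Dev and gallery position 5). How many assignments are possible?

Let Aᵢ (for 1 ≤ i ≤ 5) be the placements that put person i in their forbidden gallery position. Any j of these fix j positions, leaving (9−j)! ways to fill the rest, and there are C(5,j) ways to pick which j.
By inclusion–exclusion, the number of valid placements is Σ_{j=0}^{5} (−1)^j C(5,j)·(9−j)!.
Computing: 362880 − 201600 + 50400 − 7200 + 600 − 24 = 205056.

205056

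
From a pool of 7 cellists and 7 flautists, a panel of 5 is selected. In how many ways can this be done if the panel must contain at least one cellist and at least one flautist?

1960

With no constraint there are C(14,5) = 2002 possible selections.
Selections missing a whole group: no cellists → C(7,5) = 21; no flautists → C(7,5) = 21.
Both groups omitted at once is impossible, so 2002 − 42 = 1960.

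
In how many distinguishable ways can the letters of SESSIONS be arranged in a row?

The 8 letters of SESSIONS have repeats: S appearing 4 times.
So there are 8! / (4!) = 1680 distinguishable arrangements.

1680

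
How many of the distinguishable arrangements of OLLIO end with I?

6

With the last slot taken by I, it remains to arrange the other 4 letters (OLLO).
Those 4 letters have L appearing twice and O appearing twice, giving (4)!/(2!·2!) = 6.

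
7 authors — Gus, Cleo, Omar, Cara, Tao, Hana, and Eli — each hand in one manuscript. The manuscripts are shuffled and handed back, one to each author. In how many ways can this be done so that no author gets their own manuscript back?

Let Aᵢ be the assignments in which author i gets their own manuscript. We want the size of the complement of A₁∪…∪A_7.
By inclusion–exclusion this is Σ_{j=0}^{7} (−1)^j C(7,j)·(7−j)!.
Computing: 5040 − 5040 + 2520 − 840 + 210 − 42 + 7 − 1 = 1854.

1854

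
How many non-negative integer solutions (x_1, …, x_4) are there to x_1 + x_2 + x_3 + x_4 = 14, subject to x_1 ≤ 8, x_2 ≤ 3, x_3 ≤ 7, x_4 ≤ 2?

54

By stars and bars, unrestricted non-negative solutions to x_1+…+x_4 = 14 number C(14+3,3) = 680.
Subtract solutions that violate a single cap (substitute x_i' = x_i − (cap_i+1)): x_1 ≥ 9 gives C(8,3) = 56; x_2 ≥ 4 gives C(13,3) = 286; x_3 ≥ 8 gives C(9,3) = 84; x_4 ≥ 3 gives C(14,3) = 364. Together 790.
Add back pairs where two caps are both exceeded: 4 + 0 + 10 + 10 + 120 + 20 = 164.
By inclusion–exclusion the count is 680 − 790 + 164 = 54.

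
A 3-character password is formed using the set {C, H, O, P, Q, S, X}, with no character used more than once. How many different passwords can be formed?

Choose and order 3 of the 7 symbols: the first character has 7 options, the next 6, then 5.
That product is 7 × 6 × 5 = 210.

210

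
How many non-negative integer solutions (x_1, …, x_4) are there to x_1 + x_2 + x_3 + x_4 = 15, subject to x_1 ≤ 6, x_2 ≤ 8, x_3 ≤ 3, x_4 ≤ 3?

By stars and bars, unrestricted non-negative solutions to x_1+…+x_4 = 15 number C(15+3,3) = 816.
Subtract solutions that violate a single cap (substitute x_i' = x_i − (cap_i+1)): x_1 ≥ 7 gives C(11,3) = 165; x_2 ≥ 9 gives C(9,3) = 84; x_3 ≥ 4 gives C(14,3) = 364; x_4 ≥ 4 gives C(14,3) = 364. Together 977.
Add back pairs where two caps are both exceeded: 0 + 35 + 35 + 10 + 10 + 120 = 210.
Subtract triples: 0 + 0 + 1 + 0 = 1.
By inclusion–exclusion the count is 816 − 977 + 210 − 1 = 48.

48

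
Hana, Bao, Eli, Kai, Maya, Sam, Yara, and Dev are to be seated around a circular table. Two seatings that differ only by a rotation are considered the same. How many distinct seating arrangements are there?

5040

Around a circle, 8 distinct people have 8!/8 = (7)! = 5040 rotationally distinct seatings.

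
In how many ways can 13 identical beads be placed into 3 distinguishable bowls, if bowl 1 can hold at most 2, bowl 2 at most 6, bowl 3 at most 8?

9

By stars and bars, unrestricted non-negative solutions to x_1+…+x_3 = 13 number C(13+2,2) = 105.
Subtract solutions that violate a single cap (substitute x_i' = x_i − (cap_i+1)): x_1 ≥ 3 gives C(12,2) = 66; x_2 ≥ 7 gives C(8,2) = 28; x_3 ≥ 9 gives C(6,2) = 15. Together 109.
Add back pairs where two caps are both exceeded: 10 + 3 + 0 = 13.
By inclusion–exclusion the count is 105 − 109 + 13 = 9.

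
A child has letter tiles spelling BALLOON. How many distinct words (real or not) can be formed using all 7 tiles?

Letter multiplicities in BALLOON: A×1, B×1, L×2, N×1, O×2.
The number of distinct arrangements is 7!/(2!·2!) = 5040/4 = 1260.

1260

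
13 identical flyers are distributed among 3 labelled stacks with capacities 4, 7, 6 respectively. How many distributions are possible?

15

Ignoring the caps, the number of non-negative solutions to x_1+…+x_3 = 13 is C(15,2) = 105.
Subtract solutions that violate a single cap (substitute x_i' = x_i − (cap_i+1)): x_1 ≥ 5 gives C(10,2) = 45; x_2 ≥ 8 gives C(7,2) = 21; x_3 ≥ 7 gives C(8,2) = 28. Together 94.
Add back pairs where two caps are both exceeded: 1 + 3 + 0 = 4.
By inclusion–exclusion the count is 105 − 94 + 4 = 15.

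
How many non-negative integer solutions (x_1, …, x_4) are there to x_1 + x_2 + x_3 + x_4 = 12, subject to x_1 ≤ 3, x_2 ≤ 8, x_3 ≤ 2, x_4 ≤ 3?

Without the upper bounds there are C(15,3) = 455 ways to split 12 among 4 variables.
Subtract solutions that violate a single cap (substitute x_i' = x_i − (cap_i+1)): x_1 ≥ 4 gives C(11,3) = 165; x_2 ≥ 9 gives C(6,3) = 20; x_3 ≥ 3 gives C(12,3) = 220; x_4 ≥ 4 gives C(11,3) = 165. Together 570.
Add back pairs where two caps are both exceeded: 0 + 56 + 35 + 1 + 0 + 56 = 148.
Subtract triples: 0 + 0 + 4 + 0 = 4.
By inclusion–exclusion the count is 455 − 570 + 148 − 4 = 29.

29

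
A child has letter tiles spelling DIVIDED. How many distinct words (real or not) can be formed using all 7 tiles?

420

The 7 letters of DIVIDED have repeats: D appearing 3 times and I appearing twice.
Dividing 7! = 5040 by 3!·2! = 12 for the repeated letters gives 420.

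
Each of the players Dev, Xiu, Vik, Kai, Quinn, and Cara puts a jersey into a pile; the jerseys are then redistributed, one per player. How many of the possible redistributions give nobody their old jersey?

265

Let Aᵢ be the assignments in which player i gets their old jersey. We want the size of the complement of A₁∪…∪A_6.
By inclusion–exclusion this is Σ_{j=0}^{6} (−1)^j C(6,j)·(6−j)!.
Computing: 720 − 720 + 360 − 120 + 30 − 6 + 1 = 265.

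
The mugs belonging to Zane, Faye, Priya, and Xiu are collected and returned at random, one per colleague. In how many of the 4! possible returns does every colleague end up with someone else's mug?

Let Aᵢ be the assignments in which colleague i gets their own mug. We want the size of the complement of A₁∪…∪A_4.
By inclusion–exclusion this is Σ_{j=0}^{4} (−1)^j C(4,j)·(4−j)!.
Computing: 24 − 24 + 12 − 4 + 1 = 9.

9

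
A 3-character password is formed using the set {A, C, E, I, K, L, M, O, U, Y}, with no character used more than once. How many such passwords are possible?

Choose and order 3 of the 10 symbols: the first character has 10 options, the next 9, then 8.
10 × 9 × 8 = 720.

720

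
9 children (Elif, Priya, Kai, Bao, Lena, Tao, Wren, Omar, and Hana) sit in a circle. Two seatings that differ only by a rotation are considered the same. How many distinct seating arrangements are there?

40320

Seat Elif anywhere (absorbing the rotational symmetry), then permute the other 8: (8)! = 40320.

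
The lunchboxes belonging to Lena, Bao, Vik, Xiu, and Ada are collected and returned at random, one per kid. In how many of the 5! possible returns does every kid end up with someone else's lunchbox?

This is the derangement count D_5: permutations of 5 items with no fixed point.
By inclusion–exclusion this is Σ_{j=0}^{5} (−1)^j C(5,j)·(5−j)!.
Computing: 120 − 120 + 60 − 20 + 5 − 1 = 44.

44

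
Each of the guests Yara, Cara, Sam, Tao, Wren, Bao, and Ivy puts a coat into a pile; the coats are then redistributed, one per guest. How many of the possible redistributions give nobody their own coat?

1854

Let Aᵢ be the assignments in which guest i gets their own coat. We want the size of the complement of A₁∪…∪A_7.
By inclusion–exclusion this is Σ_{j=0}^{7} (−1)^j C(7,j)·(7−j)!.
Computing: 5040 − 5040 + 2520 − 840 + 210 − 42 + 7 − 1 = 1854.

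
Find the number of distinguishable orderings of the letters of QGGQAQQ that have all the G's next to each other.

Treat the 2 copies of G as a single block. The multiset to arrange is then {GG, A, Q, Q, Q, Q}, 6 items in all.
That gives (6)!/(4!) = 30 arrangements.

30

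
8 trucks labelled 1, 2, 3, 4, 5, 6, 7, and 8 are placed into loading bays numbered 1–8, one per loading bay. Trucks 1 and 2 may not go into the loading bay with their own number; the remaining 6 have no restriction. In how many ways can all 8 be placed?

Let Aᵢ (for i ∈ {1, 2}) be the placements that put truck i in its forbidden loading bay. Any j of these fix j positions, leaving (8−j)! ways to fill the rest, and there are C(2,j) ways to pick which j.
By inclusion–exclusion, the number of valid placements is Σ_{j=0}^{2} (−1)^j C(2,j)·(8−j)!.
Computing: 40320 − 10080 + 720 = 30960.

30960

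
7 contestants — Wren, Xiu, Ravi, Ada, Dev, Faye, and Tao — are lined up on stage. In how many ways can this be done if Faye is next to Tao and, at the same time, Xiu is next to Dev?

480

Treat {Faye,Tao} as one block (2 orders) and {Xiu,Dev} as another (2 orders).
That leaves 5 units to arrange: 2 × 2 × 5! = 4 × 120 = 480.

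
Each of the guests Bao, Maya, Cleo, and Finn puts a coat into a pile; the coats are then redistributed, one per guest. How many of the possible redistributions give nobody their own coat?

This is the derangement count D_4: permutations of 4 items with no fixed point.
By inclusion–exclusion this is Σ_{j=0}^{4} (−1)^j C(4,j)·(4−j)!.
Computing: 24 − 24 + 12 − 4 + 1 = 9.

9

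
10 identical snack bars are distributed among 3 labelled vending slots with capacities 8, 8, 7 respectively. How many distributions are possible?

Ignoring the caps, the number of non-negative solutions to x_1+…+x_3 = 10 is C(12,2) = 66.
Subtract solutions that violate a single cap (substitute x_i' = x_i − (cap_i+1)): x_1 ≥ 9 gives C(3,2) = 3; x_2 ≥ 9 gives C(3,2) = 3; x_3 ≥ 8 gives C(4,2) = 6. Together 12.
No two caps can be exceeded simultaneously, so the pair terms are all 0.
By inclusion–exclusion the count is 66 − 12 + 0 = 54.

54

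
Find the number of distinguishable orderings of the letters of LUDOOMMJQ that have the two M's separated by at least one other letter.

70560

There are 9!/(2!·2!) = 90720 arrangements of LUDOOMMJQ in total.
Arrangements with the M's together: treat MM as one letter, giving (8)!/(2!) = 20160.
Subtracting, 90720 − 20160 = 70560 arrangements keep the M's apart.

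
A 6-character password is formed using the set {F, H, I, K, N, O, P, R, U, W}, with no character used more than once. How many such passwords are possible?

151200

This is a permutation of 6 out of 10: P(10,6) = 10!/4!.
That product is 10 × 9 × 8 × 7 × 6 × 5 = 151200.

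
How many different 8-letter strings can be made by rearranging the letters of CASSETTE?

5040

The 8 letters of CASSETTE have repeats: E appearing twice, S appearing twice, and T appearing twice.
Dividing 8! = 40320 by 2!·2!·2! = 8 for the repeated letters gives 5040.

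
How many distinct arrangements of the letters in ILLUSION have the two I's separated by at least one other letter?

7560

Total arrangements of ILLUSION: 8!/(2!·2!) = 10080.
If the two I's are adjacent, glue them into one block, leaving 7 items to arrange: (7)!/(2!) = 2520 ways.
Hence 10080 − 2520 = 7560.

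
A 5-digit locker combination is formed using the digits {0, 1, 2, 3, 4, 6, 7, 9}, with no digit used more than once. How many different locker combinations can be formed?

This is a permutation of 5 out of 8: P(8,5) = 8!/3!.
8 × 7 × 6 × 5 × 4 = 6720.

6720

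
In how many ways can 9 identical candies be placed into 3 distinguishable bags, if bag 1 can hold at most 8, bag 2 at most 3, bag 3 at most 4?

19

Ignoring the caps, the number of non-negative solutions to x_1+…+x_3 = 9 is C(11,2) = 55.
Subtract solutions that violate a single cap (substitute x_i' = x_i − (cap_i+1)): x_1 ≥ 9 gives C(2,2) = 1; x_2 ≥ 4 gives C(7,2) = 21; x_3 ≥ 5 gives C(6,2) = 15. Together 37.
Add back pairs where two caps are both exceeded: 0 + 0 + 1 = 1.
By inclusion–exclusion the count is 55 − 37 + 1 = 19.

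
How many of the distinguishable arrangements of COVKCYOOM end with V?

With the last slot taken by V, it remains to arrange the other 8 letters (COKCYOOM).
Those 8 letters have C appearing twice and O appearing 3 times, giving (8)!/(3!·2!) = 3360.

3360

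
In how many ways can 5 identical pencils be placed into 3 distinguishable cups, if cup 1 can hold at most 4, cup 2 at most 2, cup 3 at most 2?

By stars and bars, unrestricted non-negative solutions to x_1+…+x_3 = 5 number C(5+2,2) = 21.
Subtract solutions that violate a single cap (substitute x_i' = x_i − (cap_i+1)): x_1 ≥ 5 gives C(2,2) = 1; x_2 ≥ 3 gives C(4,2) = 6; x_3 ≥ 3 gives C(4,2) = 6. Together 13.
No two caps can be exceeded simultaneously, so the pair terms are all 0.
By inclusion–exclusion the count is 21 − 13 + 0 = 8.

8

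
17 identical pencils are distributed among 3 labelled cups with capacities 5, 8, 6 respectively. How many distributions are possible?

6

Ignoring the caps, the number of non-negative solutions to x_1+…+x_3 = 17 is C(19,2) = 171.
Subtract solutions that violate a single cap (substitute x_i' = x_i − (cap_i+1)): x_1 ≥ 6 gives C(13,2) = 78; x_2 ≥ 9 gives C(10,2) = 45; x_3 ≥ 7 gives C(12,2) = 66. Together 189.
Add back pairs where two caps are both exceeded: 6 + 15 + 3 = 24.
By inclusion–exclusion the count is 171 − 189 + 24 = 6.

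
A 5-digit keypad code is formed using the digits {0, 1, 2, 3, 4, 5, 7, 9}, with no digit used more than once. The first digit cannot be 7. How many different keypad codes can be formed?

5880

The first digit has 8−1 = 7 choices (anything except 7).
The remaining 4 digits are filled from the other 7 symbols without repetition: 7 × 6 × 5 × 4 = 840.
Total: 7 × 840 = 5880.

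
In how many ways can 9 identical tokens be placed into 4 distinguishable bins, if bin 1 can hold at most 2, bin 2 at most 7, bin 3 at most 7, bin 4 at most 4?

97

Without the upper bounds there are C(12,3) = 220 ways to split 9 among 4 bins.
Subtract solutions that violate a single cap (substitute x_i' = x_i − (cap_i+1)): x_1 ≥ 3 gives C(9,3) = 84; x_2 ≥ 8 gives C(4,3) = 4; x_3 ≥ 8 gives C(4,3) = 4; x_4 ≥ 5 gives C(7,3) = 35. Together 127.
Add back pairs where two caps are both exceeded: 0 + 0 + 4 + 0 + 0 + 0 = 4.
By inclusion–exclusion the count is 220 − 127 + 4 = 97.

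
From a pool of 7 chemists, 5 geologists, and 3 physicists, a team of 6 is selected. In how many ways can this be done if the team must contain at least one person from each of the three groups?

Total 6-person selections from all 15: C(15,6) = 5005.
Subtract selections that omit an entire group: no chemists → C(8,6) = 28; no geologists → C(10,6) = 210; no physicists → C(12,6) = 924.
Add back selections omitting two groups (i.e. drawn from a single group): C(7,6) + C(5,6) + C(3,6) = 7.
By inclusion–exclusion: 5005 − 1162 + 7 = 3850.

3850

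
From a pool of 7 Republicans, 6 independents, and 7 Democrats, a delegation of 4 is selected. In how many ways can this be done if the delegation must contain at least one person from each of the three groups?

2499

Unrestricted: C(20,4) = 4845 ways to pick any 4 of the 20.
Subtract selections that omit an entire group: no Republicans → C(13,4) = 715; no independents → C(14,4) = 1001; no Democrats → C(13,4) = 715.
Add back selections omitting two groups (i.e. drawn from a single group): C(7,4) + C(6,4) + C(7,4) = 85.
By inclusion–exclusion: 4845 − 2431 + 85 = 2499.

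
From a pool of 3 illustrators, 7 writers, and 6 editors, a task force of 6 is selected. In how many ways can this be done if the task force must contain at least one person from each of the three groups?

Total 6-person selections from all 16: C(16,6) = 8008.
Subtract selections that omit an entire group: no illustrators → C(13,6) = 1716; no writers → C(9,6) = 84; no editors → C(10,6) = 210.
Add back selections omitting two groups (i.e. drawn from a single group): C(3,6) + C(7,6) + C(6,6) = 8.
By inclusion–exclusion: 8008 − 2010 + 8 = 6006.

6006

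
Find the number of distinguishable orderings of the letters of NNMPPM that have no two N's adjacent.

60

Total arrangements of NNMPPM: 6!/(2!·2!·2!) = 90.
If the two N's are adjacent, glue them into one block, leaving 5 items to arrange: (5)!/(2!·2!) = 30 ways.
Hence 90 − 30 = 60.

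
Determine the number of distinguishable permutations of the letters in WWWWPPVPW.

The 9 letters of WWWWPPVPW have repeats: P appearing 3 times and W appearing 5 times.
The number of distinct arrangements is 9!/(5!·3!) = 362880/720 = 504.

504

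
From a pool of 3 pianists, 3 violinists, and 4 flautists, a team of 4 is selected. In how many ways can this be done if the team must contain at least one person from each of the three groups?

Unrestricted: C(10,4) = 210 ways to pick any 4 of the 10.
Subtract selections that omit an entire group: no pianists → C(7,4) = 35; no violinists → C(7,4) = 35; no flautists → C(6,4) = 15.
Add back selections omitting two groups (i.e. drawn from a single group): C(3,4) + C(3,4) + C(4,4) = 1.
By inclusion–exclusion: 210 − 85 + 1 = 126.

126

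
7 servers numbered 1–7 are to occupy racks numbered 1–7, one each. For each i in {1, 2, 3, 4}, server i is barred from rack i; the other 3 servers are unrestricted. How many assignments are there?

2790

Let Aᵢ (for 1 ≤ i ≤ 4) be the placements that put server i in its forbidden rack. Any j of these fix j positions, leaving (7−j)! ways to fill the rest, and there are C(4,j) ways to pick which j.
By inclusion–exclusion, the number of valid placements is Σ_{j=0}^{4} (−1)^j C(4,j)·(7−j)!.
Computing: 5040 − 2880 + 720 − 96 + 6 = 2790.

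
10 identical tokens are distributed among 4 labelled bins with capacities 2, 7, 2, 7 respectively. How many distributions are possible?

Ignoring the caps, the number of non-negative solutions to x_1+…+x_4 = 10 is C(13,3) = 286.
Subtract solutions that violate a single cap (substitute x_i' = x_i − (cap_i+1)): x_1 ≥ 3 gives C(10,3) = 120; x_2 ≥ 8 gives C(5,3) = 10; x_3 ≥ 3 gives C(10,3) = 120; x_4 ≥ 8 gives C(5,3) = 10. Together 260.
Add back pairs where two caps are both exceeded: 0 + 35 + 0 + 0 + 0 + 0 = 35.
By inclusion–exclusion the count is 286 − 260 + 35 = 61.

61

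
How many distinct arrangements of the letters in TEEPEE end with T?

With the last slot taken by T, it remains to arrange the other 5 letters (EEPEE).
Those 5 letters have E appearing 4 times, giving (5)!/(4!) = 5.

5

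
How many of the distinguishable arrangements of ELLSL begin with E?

4

With the first slot taken by E, it remains to arrange the other 4 letters (LLSL).
Those 4 letters have L appearing 3 times, giving (4)!/(3!) = 4.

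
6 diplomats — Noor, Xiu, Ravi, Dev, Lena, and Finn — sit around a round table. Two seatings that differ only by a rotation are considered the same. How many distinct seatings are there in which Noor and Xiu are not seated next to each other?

All circular seatings of 6 people number (5)! = 120.
Seatings with Noor beside Xiu: treat them as a block with 2 internal orders, giving 2 × (4)! = 48.
Subtracting, 120 − 48 = 72.

72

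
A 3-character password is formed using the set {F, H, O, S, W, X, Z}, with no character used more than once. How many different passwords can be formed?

This is a permutation of 3 out of 7: P(7,3) = 7!/4!.
That product is 7 × 6 × 5 = 210.

210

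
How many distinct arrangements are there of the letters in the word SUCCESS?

SUCCESS has 7 letters with C appearing twice and S appearing 3 times.
So there are 7! / (3!·2!) = 420 distinguishable arrangements.

420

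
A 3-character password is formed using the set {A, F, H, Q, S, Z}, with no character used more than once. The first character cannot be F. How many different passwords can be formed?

100

The first character has 6−1 = 5 choices (anything except F).
The remaining 2 characters are filled from the other 5 symbols without repetition: 5 × 4 = 20.
Total: 5 × 20 = 100.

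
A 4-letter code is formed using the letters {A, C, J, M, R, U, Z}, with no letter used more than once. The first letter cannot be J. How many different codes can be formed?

The first letter has 7−1 = 6 choices (anything except J).
The remaining 3 letters are filled from the other 6 symbols without repetition: 6 × 5 × 4 = 120.
Total: 6 × 120 = 720.

720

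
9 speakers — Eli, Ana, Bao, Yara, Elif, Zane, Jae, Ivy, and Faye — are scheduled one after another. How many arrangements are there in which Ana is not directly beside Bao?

There are 9! = 362880 arrangements in all. If Ana and Bao are adjacent, merging them into one block gives 2·(8)! = 80640 arrangements.
So 362880 − 80640 = 282240 arrangements keep them apart.

282240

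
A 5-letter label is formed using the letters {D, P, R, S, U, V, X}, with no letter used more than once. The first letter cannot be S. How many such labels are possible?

The first letter has 7−1 = 6 choices (anything except S).
The remaining 4 letters are filled from the other 6 symbols without repetition: 6 × 5 × 4 × 3 = 360.
Total: 6 × 360 = 2160.

2160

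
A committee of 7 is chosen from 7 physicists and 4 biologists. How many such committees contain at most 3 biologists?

295

Split by how many biologists are chosen (0 through 3).
Sum: C(4,0)·C(7,7) + C(4,1)·C(7,6) + C(4,2)·C(7,5) + C(4,3)·C(7,4) = 1 + 28 + 126 + 140 = 295.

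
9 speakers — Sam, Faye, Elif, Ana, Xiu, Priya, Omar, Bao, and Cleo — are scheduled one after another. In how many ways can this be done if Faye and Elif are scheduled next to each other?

Glue Faye and Elif into one block (2 internal orders), leaving 8 units to arrange in a row.
That gives 2 × 8! = 2 × 40320 = 80640.

80640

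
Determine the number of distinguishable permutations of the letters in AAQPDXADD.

AAQPDXADD has 9 letters with A appearing 3 times and D appearing 3 times.
Dividing 9! = 362880 by 3!·3! = 36 for the repeated letters gives 10080.

10080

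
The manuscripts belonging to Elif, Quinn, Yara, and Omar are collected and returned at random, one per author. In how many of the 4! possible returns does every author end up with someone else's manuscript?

9

Count assignments avoiding every fixed point. For any j of the 4 authors fixed to their own manuscript, the other 4−j can be arranged in (4−j)! ways.
By inclusion–exclusion this is Σ_{j=0}^{4} (−1)^j C(4,j)·(4−j)!.
Computing: 24 − 24 + 12 − 4 + 1 = 9.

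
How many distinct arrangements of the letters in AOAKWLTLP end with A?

Fix A in the last position and arrange the remaining 8 letters.
Those 8 letters have L appearing twice, giving (8)!/(2!) = 20160.

20160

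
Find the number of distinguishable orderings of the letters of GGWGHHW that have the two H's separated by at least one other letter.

Total arrangements of GGWGHHW: 7!/(3!·2!·2!) = 210.
If the two H's are adjacent, glue them into one block, leaving 6 items to arrange: (6)!/(3!·2!) = 60 ways.
Subtracting, 210 − 60 = 150 arrangements keep the H's apart.

150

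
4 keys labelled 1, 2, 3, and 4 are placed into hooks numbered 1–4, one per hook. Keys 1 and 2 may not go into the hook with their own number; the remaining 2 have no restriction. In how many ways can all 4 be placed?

Let Aᵢ (for i ∈ {1, 2}) be the placements that put key i in its forbidden hook. Any j of these fix j positions, leaving (4−j)! ways to fill the rest, and there are C(2,j) ways to pick which j.
By inclusion–exclusion, the number of valid placements is Σ_{j=0}^{2} (−1)^j C(2,j)·(4−j)!.
Computing: 24 − 12 + 2 = 14.

14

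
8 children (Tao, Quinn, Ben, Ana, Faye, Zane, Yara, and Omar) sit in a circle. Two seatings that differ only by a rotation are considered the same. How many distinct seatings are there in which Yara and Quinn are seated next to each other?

1440

Treat {Yara, Quinn} as one unit (2 internal orders) and seat the resulting 7 units around the table: (6)! circular arrangements.
So 2 × (6)! = 2 × 720 = 1440.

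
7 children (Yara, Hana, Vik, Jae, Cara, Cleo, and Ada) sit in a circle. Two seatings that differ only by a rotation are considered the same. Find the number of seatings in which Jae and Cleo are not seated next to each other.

480

All circular seatings of 7 people number (6)! = 720.
Those with Jae next to Cleo: fuse the pair into one unit and seat 6 units around a circle — 2·(5)! = 240.
Subtracting, 720 − 240 = 480.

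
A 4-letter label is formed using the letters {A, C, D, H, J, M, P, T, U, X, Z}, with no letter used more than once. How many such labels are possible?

This is a permutation of 4 out of 11: P(11,4) = 11!/7!.
That product is 11 × 10 × 9 × 8 = 7920.

7920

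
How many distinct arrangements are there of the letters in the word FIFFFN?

30

The 6 letters of FIFFFN have repeats: F appearing 4 times.
So there are 6! / (4!) = 30 distinguishable arrangements.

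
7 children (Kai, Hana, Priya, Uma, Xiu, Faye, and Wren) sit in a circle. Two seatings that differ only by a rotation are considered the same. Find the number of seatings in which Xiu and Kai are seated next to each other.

Glue Xiu and Kai into a block (2 internal orders). Seating 6 units around a circle gives (5)! arrangements.
So 2 × (5)! = 2 × 120 = 240.

240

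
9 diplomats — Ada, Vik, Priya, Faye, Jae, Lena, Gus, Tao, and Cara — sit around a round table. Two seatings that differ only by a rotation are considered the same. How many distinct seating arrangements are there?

Seat Ada anywhere (absorbing the rotational symmetry), then permute the other 8: (8)! = 40320.

40320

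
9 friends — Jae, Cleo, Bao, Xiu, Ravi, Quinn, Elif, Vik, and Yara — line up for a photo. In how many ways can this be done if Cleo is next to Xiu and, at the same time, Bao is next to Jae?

20160

Treat {Cleo,Xiu} as one block (2 orders) and {Bao,Jae} as another (2 orders).
That leaves 7 units to arrange: 2 × 2 × 7! = 4 × 5040 = 20160.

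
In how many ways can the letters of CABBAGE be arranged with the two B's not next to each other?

There are 7!/(2!·2!) = 1260 arrangements of CABBAGE in total.
Arrangements with the B's together: treat BB as one letter, giving (6)!/(2!) = 360.
Subtracting, 1260 − 360 = 900 arrangements keep the B's apart.

900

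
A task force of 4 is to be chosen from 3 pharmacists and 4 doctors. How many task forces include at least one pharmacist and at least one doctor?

Total 4-person selections from all 7: C(7,4) = 35.
Selections missing a whole group: no pharmacists → C(4,4) = 1; no doctors → C(3,4) = 0.
Both groups omitted at once is impossible, so 35 − 1 = 34.

34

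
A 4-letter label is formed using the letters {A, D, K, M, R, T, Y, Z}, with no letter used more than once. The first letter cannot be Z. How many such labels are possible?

1470

The first letter has 8−1 = 7 choices (anything except Z).
The remaining 3 letters are filled from the other 7 symbols without repetition: 7 × 6 × 5 = 210.
Total: 7 × 210 = 1470.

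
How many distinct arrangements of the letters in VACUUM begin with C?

60

With the first slot taken by C, it remains to arrange the other 5 letters (VAUUM).
Those 5 letters have U appearing twice, giving (5)!/(2!) = 60.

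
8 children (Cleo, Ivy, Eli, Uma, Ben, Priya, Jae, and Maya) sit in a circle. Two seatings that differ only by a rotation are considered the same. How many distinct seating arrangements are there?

Around a circle, 8 distinct people have 8!/8 = (7)! = 5040 rotationally distinct seatings.

5040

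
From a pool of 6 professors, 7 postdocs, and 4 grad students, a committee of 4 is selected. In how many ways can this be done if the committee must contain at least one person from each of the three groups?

Total 4-person selections from all 17: C(17,4) = 2380.
Selections missing a whole group: no professors → C(11,4) = 330; no postdocs → C(10,4) = 210; no grad students → C(13,4) = 715.
Add back selections omitting two groups (i.e. drawn from a single group): C(6,4) + C(7,4) + C(4,4) = 51.
By inclusion–exclusion: 2380 − 1255 + 51 = 1176.

1176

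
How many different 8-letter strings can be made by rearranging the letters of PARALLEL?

The 8 letters of PARALLEL have repeats: A appearing twice and L appearing 3 times.
The number of distinct arrangements is 8!/(3!·2!) = 40320/12 = 3360.

3360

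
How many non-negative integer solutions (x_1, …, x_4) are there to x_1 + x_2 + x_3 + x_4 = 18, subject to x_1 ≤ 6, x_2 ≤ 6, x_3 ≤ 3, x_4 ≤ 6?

20

By stars and bars, unrestricted non-negative solutions to x_1+…+x_4 = 18 number C(18+3,3) = 1330.
Subtract solutions that violate a single cap (substitute x_i' = x_i − (cap_i+1)): x_1 ≥ 7 gives C(14,3) = 364; x_2 ≥ 7 gives C(14,3) = 364; x_3 ≥ 4 gives C(17,3) = 680; x_4 ≥ 7 gives C(14,3) = 364. Together 1772.
Add back pairs where two caps are both exceeded: 35 + 120 + 35 + 120 + 35 + 120 = 465.
Subtract triples: 1 + 0 + 1 + 1 = 3.
By inclusion–exclusion the count is 1330 − 1772 + 465 − 3 = 20.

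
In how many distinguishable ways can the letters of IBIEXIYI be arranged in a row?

The 8 letters of IBIEXIYI have repeats: I appearing 4 times.
So there are 8! / (4!) = 1680 distinguishable arrangements.

1680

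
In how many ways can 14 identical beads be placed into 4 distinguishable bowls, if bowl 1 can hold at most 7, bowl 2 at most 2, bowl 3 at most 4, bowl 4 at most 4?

Ignoring the caps, the number of non-negative solutions to x_1+…+x_4 = 14 is C(17,3) = 680.
Subtract solutions that violate a single cap (substitute x_i' = x_i − (cap_i+1)): x_1 ≥ 8 gives C(9,3) = 84; x_2 ≥ 3 gives C(14,3) = 364; x_3 ≥ 5 gives C(12,3) = 220; x_4 ≥ 5 gives C(12,3) = 220. Together 888.
Add back pairs where two caps are both exceeded: 20 + 4 + 4 + 84 + 84 + 35 = 231.
Subtract triples: 0 + 0 + 0 + 4 = 4.
By inclusion–exclusion the count is 680 − 888 + 231 − 4 = 19.

19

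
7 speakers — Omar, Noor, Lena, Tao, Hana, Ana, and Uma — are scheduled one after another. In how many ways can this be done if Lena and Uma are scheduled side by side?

1440

Treat {Lena, Uma} as a single unit. There are 6 units to order, and the pair itself can be ordered 2 ways.
That gives 2 × 6! = 2 × 720 = 1440.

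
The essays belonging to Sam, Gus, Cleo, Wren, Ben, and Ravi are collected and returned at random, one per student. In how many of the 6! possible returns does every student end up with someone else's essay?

265

Let Aᵢ be the assignments in which student i gets their own essay. We want the size of the complement of A₁∪…∪A_6.
By inclusion–exclusion this is Σ_{j=0}^{6} (−1)^j C(6,j)·(6−j)!.
Computing: 720 − 720 + 360 − 120 + 30 − 6 + 1 = 265.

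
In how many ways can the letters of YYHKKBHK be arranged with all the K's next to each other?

180

Treat the 3 copies of K as a single block. The multiset to arrange is then {KKK, B, H, H, Y, Y}, 6 items in all.
That gives (6)!/(2!·2!) = 180 arrangements.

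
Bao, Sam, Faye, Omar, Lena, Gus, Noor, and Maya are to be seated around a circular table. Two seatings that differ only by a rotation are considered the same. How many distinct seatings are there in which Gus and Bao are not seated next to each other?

3600

All circular seatings of 8 people number (7)! = 5040.
Seatings with Gus beside Bao: treat them as a block with 2 internal orders, giving 2 × (6)! = 1440.
Subtracting, 5040 − 1440 = 3600.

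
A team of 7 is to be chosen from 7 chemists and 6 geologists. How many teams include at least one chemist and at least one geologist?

1715

Unrestricted: C(13,7) = 1716 ways to pick any 7 of the 13.
Subtract selections that omit an entire group: no chemists → C(6,7) = 0; no geologists → C(7,7) = 1.
Both groups omitted at once is impossible, so 1716 − 1 = 1715.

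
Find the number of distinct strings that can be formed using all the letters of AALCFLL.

420

The 7 letters of AALCFLL have repeats: A appearing twice and L appearing 3 times.
The number of distinct arrangements is 7!/(3!·2!) = 5040/12 = 420.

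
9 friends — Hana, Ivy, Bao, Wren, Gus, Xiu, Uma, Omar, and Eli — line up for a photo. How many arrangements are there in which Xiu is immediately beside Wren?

80640

Glue Xiu and Wren into one block (2 internal orders), leaving 8 units to arrange in a row.
So the count is 2·(8)! = 80640.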